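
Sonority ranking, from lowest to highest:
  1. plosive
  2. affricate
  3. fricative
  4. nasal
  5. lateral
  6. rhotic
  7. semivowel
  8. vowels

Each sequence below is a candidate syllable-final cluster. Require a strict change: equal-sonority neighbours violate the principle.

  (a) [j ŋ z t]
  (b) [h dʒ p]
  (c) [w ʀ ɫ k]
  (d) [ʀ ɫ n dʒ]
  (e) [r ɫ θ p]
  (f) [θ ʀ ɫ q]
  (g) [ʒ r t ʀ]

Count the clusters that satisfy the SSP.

5

(a) sonority 7-4-3-1: well-formed.
(b) sonority 3-2-1: well-formed.
(c) sonority 7-6-5-1: well-formed.
(d) sonority 6-5-4-2: well-formed.
(e) sonority 6-5-3-1: well-formed.
(f) sonority 3-6-5-1: ill-formed.
(g) sonority 3-6-1-6: ill-formed.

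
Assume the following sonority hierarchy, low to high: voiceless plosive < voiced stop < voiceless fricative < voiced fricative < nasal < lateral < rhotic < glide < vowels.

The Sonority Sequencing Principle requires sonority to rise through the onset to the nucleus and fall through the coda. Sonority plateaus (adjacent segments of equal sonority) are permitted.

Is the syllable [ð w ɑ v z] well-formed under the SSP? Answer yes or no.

Onset: /ð/ is a voiced fricative (sonority 4), /w/ is a glide (sonority 8); then the nucleus /ɑ/ (sonority 9).
Onset profile 4-8-9 — rises to the nucleus.
Coda: /v/ is a voiced fricative (sonority 4), /z/ is a voiced fricative (sonority 4).
Coda profile 9-4-4 — falls from the nucleus.

yes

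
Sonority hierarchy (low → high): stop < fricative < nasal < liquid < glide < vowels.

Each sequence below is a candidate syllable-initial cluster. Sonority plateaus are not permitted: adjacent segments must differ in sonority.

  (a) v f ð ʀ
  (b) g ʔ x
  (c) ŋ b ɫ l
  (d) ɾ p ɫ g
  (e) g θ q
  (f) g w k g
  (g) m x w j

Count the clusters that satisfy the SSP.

(a) 2-2-2-4 → violates
(b) 1-1-2 → violates
(c) 3-1-4-4 → violates
(d) 4-1-4-1 → violates
(e) 1-2-1 → violates
(f) 1-5-1-1 → violates
(g) 3-2-5-5 → violates

0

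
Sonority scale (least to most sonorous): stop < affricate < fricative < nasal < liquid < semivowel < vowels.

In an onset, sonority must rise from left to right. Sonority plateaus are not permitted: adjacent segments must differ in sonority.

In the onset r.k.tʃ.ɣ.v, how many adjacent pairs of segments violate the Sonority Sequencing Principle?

2

/r/ — liquid, sonority 5.
/k/ — stop, sonority 1.
/tʃ/ — affricate, sonority 2.
/ɣ/ — fricative, sonority 3.
/v/ — fricative, sonority 3.
/r/→/k/: 5→1 (does not rise) — violation.
/k/→/tʃ/: 1→2 (rises) — ok.
/tʃ/→/ɣ/: 2→3 (rises) — ok.
/ɣ/→/v/: 3→3 (plateau) — violation.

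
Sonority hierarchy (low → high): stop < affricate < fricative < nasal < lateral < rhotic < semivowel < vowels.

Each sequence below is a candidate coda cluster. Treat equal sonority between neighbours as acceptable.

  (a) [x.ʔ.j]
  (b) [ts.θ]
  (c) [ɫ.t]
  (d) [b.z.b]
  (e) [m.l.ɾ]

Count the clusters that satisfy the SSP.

(a) [x.ʔ.j]: profile 3-1-7 — violates.
(b) [ts.θ]: profile 2-3 — violates.
(c) [ɫ.t]: profile 5-1 — obeys.
(d) [b.z.b]: profile 1-3-1 — violates.
(e) [m.l.ɾ]: profile 4-5-6 — violates.

1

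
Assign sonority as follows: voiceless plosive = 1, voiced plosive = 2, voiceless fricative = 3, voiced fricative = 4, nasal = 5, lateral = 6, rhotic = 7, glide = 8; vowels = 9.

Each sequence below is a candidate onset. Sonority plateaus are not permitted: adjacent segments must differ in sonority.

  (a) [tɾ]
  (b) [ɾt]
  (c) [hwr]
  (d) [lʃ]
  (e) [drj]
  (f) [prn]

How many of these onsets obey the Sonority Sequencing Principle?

2

(a) [tɾ]: profile 1-7 — obeys.
(b) [ɾt]: profile 7-1 — violates.
(c) [hwr]: profile 3-8-7 — violates.
(d) [lʃ]: profile 6-3 — violates.
(e) [drj]: profile 2-7-8 — obeys.
(f) [prn]: profile 1-7-5 — violates.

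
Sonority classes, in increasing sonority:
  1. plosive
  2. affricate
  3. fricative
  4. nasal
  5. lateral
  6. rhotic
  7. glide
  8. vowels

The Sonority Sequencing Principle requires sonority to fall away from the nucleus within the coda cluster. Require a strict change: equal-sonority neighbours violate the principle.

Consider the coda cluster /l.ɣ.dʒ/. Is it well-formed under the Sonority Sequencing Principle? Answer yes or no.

/l/: lateral = 5.
/ɣ/: fricative = 3.
/dʒ/: affricate = 2.
The profile 5-3-2 strictly falls, so the coda cluster satisfies the SSP.

yes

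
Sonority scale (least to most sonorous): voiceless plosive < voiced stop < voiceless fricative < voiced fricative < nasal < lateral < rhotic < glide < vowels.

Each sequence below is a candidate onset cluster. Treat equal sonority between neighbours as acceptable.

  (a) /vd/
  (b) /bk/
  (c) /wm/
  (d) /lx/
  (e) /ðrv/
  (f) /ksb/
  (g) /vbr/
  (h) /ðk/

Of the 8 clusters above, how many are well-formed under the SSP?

0

(a) /vd/: profile 4-2 — violates.
(b) /bk/: profile 2-1 — violates.
(c) /wm/: profile 8-5 — violates.
(d) /lx/: profile 6-3 — violates.
(e) /ðrv/: profile 4-7-4 — violates.
(f) /ksb/: profile 1-3-2 — violates.
(g) /vbr/: profile 4-2-7 — violates.
(h) /ðk/: profile 4-1 — violates.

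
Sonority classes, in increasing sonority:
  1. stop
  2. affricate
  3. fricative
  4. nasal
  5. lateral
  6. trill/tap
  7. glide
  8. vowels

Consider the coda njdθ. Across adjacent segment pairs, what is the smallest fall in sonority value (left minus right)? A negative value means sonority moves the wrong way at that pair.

-3

/n/ is a nasal (sonority 4).
/j/ is a glide (sonority 7).
/d/ is a stop (sonority 1).
/θ/ is a fricative (sonority 3).
/n/→/j/: change -3.
/j/→/d/: change +6.
/d/→/θ/: change -2.
Minimum = -3.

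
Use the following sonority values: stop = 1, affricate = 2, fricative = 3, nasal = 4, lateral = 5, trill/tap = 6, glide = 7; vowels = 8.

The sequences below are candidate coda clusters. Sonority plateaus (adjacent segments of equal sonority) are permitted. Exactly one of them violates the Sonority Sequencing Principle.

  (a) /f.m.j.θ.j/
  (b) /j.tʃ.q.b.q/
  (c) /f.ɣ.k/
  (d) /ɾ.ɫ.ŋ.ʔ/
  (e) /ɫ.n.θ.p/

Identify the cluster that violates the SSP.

(a) 3-4-7-3-7 → violates
(b) 7-2-1-1-1 → obeys
(c) 3-3-1 → obeys
(d) 6-5-4-1 → obeys
(e) 5-4-3-1 → obeys

a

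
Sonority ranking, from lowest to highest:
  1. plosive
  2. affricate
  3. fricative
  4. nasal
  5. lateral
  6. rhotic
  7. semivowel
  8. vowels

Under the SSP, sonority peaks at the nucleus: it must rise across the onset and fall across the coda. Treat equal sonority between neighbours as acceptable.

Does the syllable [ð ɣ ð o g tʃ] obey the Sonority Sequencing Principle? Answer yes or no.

no

Onset: /ð/ is a fricative (sonority 3), /ɣ/ is a fricative (sonority 3), /ð/ is a fricative (sonority 3); then the nucleus /o/ (sonority 8).
Onset profile 3-3-3-8 — rises to the nucleus.
Coda: /g/ is a plosive (sonority 1), /tʃ/ is an affricate (sonority 2).
Coda profile 8-1-2 — does not fall throughout.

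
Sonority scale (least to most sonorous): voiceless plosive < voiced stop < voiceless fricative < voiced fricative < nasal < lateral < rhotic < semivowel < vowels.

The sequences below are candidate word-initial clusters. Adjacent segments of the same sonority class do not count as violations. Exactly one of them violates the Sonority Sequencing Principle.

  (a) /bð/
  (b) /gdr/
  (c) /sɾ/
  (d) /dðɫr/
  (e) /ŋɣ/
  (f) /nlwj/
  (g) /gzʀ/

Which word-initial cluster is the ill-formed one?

e

(a) 2-4 → obeys
(b) 2-2-7 → obeys
(c) 3-7 → obeys
(d) 2-4-6-7 → obeys
(e) 5-4 → violates
(f) 5-6-8-8 → obeys
(g) 2-4-7 → obeys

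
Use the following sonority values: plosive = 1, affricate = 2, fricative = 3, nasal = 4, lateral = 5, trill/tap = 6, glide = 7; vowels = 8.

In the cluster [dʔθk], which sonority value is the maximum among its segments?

3

/d/ — plosive, sonority 1.
/ʔ/ — plosive, sonority 1.
/θ/ — fricative, sonority 3.
/k/ — plosive, sonority 1.
The maximum is 3.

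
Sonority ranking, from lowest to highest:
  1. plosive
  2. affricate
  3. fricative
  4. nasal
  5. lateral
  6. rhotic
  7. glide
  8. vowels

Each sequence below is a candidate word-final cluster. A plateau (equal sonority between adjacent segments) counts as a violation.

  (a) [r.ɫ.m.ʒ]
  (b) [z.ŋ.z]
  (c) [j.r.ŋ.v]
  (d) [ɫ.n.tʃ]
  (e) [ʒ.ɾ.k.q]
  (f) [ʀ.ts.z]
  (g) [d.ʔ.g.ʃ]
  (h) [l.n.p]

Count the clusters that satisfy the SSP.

(a) sonority 6-5-4-3: well-formed.
(b) sonority 3-4-3: ill-formed.
(c) sonority 7-6-4-3: well-formed.
(d) sonority 5-4-2: well-formed.
(e) sonority 3-6-1-1: ill-formed.
(f) sonority 6-2-3: ill-formed.
(g) sonority 1-1-1-3: ill-formed.
(h) sonority 5-4-1: well-formed.

4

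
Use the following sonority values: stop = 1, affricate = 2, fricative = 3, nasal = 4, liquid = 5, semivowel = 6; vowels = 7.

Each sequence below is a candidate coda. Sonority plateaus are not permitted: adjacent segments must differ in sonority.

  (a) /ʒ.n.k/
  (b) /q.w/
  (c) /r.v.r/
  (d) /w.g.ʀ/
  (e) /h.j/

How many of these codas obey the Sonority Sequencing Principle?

0

(a) 3-4-1 → violates
(b) 1-6 → violates
(c) 5-3-5 → violates
(d) 6-1-5 → violates
(e) 3-6 → violates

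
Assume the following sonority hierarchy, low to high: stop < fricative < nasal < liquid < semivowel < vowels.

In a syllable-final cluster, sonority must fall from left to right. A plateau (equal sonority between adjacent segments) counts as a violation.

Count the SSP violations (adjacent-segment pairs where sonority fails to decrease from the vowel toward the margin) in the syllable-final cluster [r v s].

1

/r/: liquid = 4.
/v/: fricative = 2.
/s/: fricative = 2.
/r/→/v/: 4→2 (falls) — ok.
/v/→/s/: 2→2 (plateau) — violation.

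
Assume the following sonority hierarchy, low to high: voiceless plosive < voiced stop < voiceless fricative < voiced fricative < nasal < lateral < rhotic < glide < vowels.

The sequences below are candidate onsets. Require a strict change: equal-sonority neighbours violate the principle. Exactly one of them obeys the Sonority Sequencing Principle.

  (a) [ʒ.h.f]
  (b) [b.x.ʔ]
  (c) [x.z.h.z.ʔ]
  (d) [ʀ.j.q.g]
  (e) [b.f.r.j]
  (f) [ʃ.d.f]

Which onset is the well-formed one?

e

(a) [ʒ.h.f]: profile 4-3-3 — violates.
(b) [b.x.ʔ]: profile 2-3-1 — violates.
(c) [x.z.h.z.ʔ]: profile 3-4-3-4-1 — violates.
(d) [ʀ.j.q.g]: profile 7-8-1-2 — violates.
(e) [b.f.r.j]: profile 2-3-7-8 — obeys.
(f) [ʃ.d.f]: profile 3-2-3 — violates.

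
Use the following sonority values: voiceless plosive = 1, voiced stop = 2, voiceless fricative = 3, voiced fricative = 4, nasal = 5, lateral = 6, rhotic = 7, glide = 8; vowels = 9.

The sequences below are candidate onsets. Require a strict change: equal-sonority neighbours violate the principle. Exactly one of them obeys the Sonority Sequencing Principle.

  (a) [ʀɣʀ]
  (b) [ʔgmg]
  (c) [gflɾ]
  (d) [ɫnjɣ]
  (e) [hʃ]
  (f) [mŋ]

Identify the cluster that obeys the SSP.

c

(a) [ʀɣʀ]: profile 7-4-7 — violates.
(b) [ʔgmg]: profile 1-2-5-2 — violates.
(c) [gflɾ]: profile 2-3-6-7 — obeys.
(d) [ɫnjɣ]: profile 6-5-8-4 — violates.
(e) [hʃ]: profile 3-3 — violates.
(f) [mŋ]: profile 5-5 — violates.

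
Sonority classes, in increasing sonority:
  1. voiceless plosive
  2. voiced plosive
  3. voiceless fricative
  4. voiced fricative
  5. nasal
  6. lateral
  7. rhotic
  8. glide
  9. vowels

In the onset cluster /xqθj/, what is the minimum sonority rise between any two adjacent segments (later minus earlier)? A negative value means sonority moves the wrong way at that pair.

-2

/x/ is a voiceless fricative (sonority 3).
/q/ is a voiceless plosive (sonority 1).
/θ/ is a voiceless fricative (sonority 3).
/j/ is a glide (sonority 8).
/x/→/q/: change -2.
/q/→/θ/: change +2.
/θ/→/j/: change +5.
Minimum = -2.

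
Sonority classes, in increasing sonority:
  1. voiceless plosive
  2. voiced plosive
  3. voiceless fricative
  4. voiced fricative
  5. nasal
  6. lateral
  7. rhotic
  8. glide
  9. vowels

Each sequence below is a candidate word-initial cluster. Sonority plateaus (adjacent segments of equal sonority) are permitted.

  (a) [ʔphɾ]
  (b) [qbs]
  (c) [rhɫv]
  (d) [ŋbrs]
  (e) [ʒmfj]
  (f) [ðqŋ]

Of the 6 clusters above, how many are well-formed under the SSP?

2

(a) sonority 1-1-3-7: well-formed.
(b) sonority 1-2-3: well-formed.
(c) sonority 7-3-6-4: ill-formed.
(d) sonority 5-2-7-3: ill-formed.
(e) sonority 4-5-3-8: ill-formed.
(f) sonority 4-1-5: ill-formed.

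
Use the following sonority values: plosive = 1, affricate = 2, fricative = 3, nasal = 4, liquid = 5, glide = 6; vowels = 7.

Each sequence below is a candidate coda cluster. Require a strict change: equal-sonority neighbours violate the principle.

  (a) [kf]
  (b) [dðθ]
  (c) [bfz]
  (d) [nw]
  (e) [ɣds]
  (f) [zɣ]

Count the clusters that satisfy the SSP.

0

(a) [kf]: profile 1-3 — violates.
(b) [dðθ]: profile 1-3-3 — violates.
(c) [bfz]: profile 1-3-3 — violates.
(d) [nw]: profile 4-6 — violates.
(e) [ɣds]: profile 3-1-3 — violates.
(f) [zɣ]: profile 3-3 — violates.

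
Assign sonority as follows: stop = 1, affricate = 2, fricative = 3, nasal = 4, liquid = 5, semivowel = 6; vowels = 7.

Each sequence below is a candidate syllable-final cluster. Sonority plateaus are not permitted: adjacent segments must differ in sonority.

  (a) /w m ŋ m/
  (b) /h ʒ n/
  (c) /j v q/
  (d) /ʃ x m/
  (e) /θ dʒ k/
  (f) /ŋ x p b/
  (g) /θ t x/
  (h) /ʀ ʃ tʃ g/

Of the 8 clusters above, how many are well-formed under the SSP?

3

(a) 6-4-4-4 → violates
(b) 3-3-4 → violates
(c) 6-3-1 → obeys
(d) 3-3-4 → violates
(e) 3-2-1 → obeys
(f) 4-3-1-1 → violates
(g) 3-1-3 → violates
(h) 5-3-2-1 → obeys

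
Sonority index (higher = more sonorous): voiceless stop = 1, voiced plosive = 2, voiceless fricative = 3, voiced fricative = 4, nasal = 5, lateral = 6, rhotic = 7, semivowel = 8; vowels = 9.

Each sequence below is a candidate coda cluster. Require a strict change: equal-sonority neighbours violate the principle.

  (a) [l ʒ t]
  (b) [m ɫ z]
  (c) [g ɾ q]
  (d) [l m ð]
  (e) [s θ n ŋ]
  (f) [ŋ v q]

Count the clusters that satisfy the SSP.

3

(a) 6-4-1 → obeys
(b) 5-6-4 → violates
(c) 2-7-1 → violates
(d) 6-5-4 → obeys
(e) 3-3-5-5 → violates
(f) 5-4-1 → obeys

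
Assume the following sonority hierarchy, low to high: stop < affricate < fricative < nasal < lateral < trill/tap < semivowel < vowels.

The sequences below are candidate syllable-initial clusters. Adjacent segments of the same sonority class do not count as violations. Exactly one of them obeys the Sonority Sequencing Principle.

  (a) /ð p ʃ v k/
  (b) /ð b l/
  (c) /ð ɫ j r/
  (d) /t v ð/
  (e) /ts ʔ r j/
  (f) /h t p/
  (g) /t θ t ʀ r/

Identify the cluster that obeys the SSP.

(a) /ð p ʃ v k/: profile 3-1-3-3-1 — violates.
(b) /ð b l/: profile 3-1-5 — violates.
(c) /ð ɫ j r/: profile 3-5-7-6 — violates.
(d) /t v ð/: profile 1-3-3 — obeys.
(e) /ts ʔ r j/: profile 2-1-6-7 — violates.
(f) /h t p/: profile 3-1-1 — violates.
(g) /t θ t ʀ r/: profile 1-3-1-6-6 — violates.

d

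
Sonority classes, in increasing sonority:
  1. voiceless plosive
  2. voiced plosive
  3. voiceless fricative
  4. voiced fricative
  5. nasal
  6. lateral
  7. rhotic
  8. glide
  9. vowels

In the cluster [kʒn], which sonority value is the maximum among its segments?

5

/k/: voiceless plosive = 1.
/ʒ/: voiced fricative = 4.
/n/: nasal = 5.
The maximum is 5.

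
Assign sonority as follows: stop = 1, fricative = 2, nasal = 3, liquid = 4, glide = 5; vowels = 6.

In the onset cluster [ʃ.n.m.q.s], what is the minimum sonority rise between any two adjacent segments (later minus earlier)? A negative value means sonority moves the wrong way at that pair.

-2

/ʃ/ is a fricative (sonority 2).
/n/ is a nasal (sonority 3).
/m/ is a nasal (sonority 3).
/q/ is a stop (sonority 1).
/s/ is a fricative (sonority 2).
/ʃ/→/n/: change +1.
/n/→/m/: change +0.
/m/→/q/: change -2.
/q/→/s/: change +1.
Minimum = -2.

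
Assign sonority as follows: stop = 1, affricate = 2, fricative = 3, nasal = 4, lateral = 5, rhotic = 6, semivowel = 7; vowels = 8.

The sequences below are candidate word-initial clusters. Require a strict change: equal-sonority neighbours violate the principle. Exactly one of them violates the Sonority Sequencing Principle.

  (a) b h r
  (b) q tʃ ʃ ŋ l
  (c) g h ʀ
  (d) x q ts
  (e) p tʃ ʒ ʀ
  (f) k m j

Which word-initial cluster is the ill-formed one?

d

(a) 1-3-6 → obeys
(b) 1-2-3-4-5 → obeys
(c) 1-3-6 → obeys
(d) 3-1-2 → violates
(e) 1-2-3-6 → obeys
(f) 1-4-7 → obeys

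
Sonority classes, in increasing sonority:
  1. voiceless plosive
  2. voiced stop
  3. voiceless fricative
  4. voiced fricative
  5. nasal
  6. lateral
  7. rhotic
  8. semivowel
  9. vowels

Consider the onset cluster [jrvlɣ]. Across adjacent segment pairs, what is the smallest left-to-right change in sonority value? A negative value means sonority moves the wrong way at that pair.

/j/ — semivowel, sonority 8.
/r/ — rhotic, sonority 7.
/v/ — voiced fricative, sonority 4.
/l/ — lateral, sonority 6.
/ɣ/ — voiced fricative, sonority 4.
/j/→/r/: change -1.
/r/→/v/: change -3.
/v/→/l/: change +2.
/l/→/ɣ/: change -2.
Minimum = -3.

-3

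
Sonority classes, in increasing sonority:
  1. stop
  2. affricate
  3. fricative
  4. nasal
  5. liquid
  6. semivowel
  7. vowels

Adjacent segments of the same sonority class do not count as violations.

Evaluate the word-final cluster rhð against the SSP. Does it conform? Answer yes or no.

yes

/r/: liquid = 5.
/h/: fricative = 3.
/ð/: fricative = 3.
The profile 5-3-3 is non-increasing (plateaus allowed), so the word-final cluster satisfies the SSP.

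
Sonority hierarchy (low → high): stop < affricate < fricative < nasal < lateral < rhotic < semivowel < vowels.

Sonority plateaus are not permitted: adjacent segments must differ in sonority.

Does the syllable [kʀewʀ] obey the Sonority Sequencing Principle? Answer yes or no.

yes

Onset: /k/ is a stop (sonority 1), /ʀ/ is a rhotic (sonority 6); then the nucleus /e/ (sonority 8).
Onset profile 1-6-8 — rises to the nucleus.
Coda: /w/ is a semivowel (sonority 7), /ʀ/ is a rhotic (sonority 6).
Coda profile 8-7-6 — falls from the nucleus.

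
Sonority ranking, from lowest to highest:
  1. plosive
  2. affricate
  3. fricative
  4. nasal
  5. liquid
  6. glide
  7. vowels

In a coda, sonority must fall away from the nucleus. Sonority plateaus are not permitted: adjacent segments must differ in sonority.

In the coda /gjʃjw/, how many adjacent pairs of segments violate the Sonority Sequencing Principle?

3

/g/ is a plosive (sonority 1).
/j/ is a glide (sonority 6).
/ʃ/ is a fricative (sonority 3).
/j/ is a glide (sonority 6).
/w/ is a glide (sonority 6).
/g/→/j/: 1→6 (does not fall) — violation.
/j/→/ʃ/: 6→3 (falls) — ok.
/ʃ/→/j/: 3→6 (does not fall) — violation.
/j/→/w/: 6→6 (plateau) — violation.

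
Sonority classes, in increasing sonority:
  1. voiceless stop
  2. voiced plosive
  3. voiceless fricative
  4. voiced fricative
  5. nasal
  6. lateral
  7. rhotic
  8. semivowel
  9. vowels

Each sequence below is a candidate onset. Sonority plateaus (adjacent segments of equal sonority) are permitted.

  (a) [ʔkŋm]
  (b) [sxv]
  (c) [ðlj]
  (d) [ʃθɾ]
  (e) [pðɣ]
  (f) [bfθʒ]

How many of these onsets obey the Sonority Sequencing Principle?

6

(a) 1-1-5-5 → obeys
(b) 3-3-4 → obeys
(c) 4-6-8 → obeys
(d) 3-3-7 → obeys
(e) 1-4-4 → obeys
(f) 2-3-3-4 → obeys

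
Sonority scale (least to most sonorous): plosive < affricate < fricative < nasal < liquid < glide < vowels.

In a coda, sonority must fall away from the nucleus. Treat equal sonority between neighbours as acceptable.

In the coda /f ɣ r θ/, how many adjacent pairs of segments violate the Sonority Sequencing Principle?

/f/ — fricative, sonority 3.
/ɣ/ — fricative, sonority 3.
/r/ — liquid, sonority 5.
/θ/ — fricative, sonority 3.
/f/→/ɣ/: 3→3 (plateau, allowed) — ok.
/ɣ/→/r/: 3→5 (does not fall) — violation.
/r/→/θ/: 5→3 (falls) — ok.

1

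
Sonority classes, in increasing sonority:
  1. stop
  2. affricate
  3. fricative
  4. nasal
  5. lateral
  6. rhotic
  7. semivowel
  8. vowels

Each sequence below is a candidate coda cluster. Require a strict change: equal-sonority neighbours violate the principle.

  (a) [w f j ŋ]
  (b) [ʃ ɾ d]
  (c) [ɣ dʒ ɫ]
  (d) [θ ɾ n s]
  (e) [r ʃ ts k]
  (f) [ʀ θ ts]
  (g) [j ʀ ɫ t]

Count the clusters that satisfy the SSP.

3

(a) 7-3-7-4 → violates
(b) 3-6-1 → violates
(c) 3-2-5 → violates
(d) 3-6-4-3 → violates
(e) 6-3-2-1 → obeys
(f) 6-3-2 → obeys
(g) 7-6-5-1 → obeys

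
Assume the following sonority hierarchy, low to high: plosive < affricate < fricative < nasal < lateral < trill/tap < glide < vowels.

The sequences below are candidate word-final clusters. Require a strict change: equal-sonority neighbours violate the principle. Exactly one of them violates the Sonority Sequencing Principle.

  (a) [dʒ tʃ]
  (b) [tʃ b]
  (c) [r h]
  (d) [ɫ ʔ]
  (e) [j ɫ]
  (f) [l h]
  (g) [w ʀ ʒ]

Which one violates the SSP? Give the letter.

(a) 2-2 → violates
(b) 2-1 → obeys
(c) 6-3 → obeys
(d) 5-1 → obeys
(e) 7-5 → obeys
(f) 5-3 → obeys
(g) 7-6-3 → obeys

a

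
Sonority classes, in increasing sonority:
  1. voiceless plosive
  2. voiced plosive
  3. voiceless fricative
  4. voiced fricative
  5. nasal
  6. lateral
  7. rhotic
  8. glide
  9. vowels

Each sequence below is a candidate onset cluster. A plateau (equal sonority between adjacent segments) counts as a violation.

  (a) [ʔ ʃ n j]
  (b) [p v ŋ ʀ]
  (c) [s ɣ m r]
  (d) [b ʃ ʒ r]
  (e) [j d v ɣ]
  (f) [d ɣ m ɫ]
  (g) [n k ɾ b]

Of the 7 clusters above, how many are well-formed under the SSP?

(a) sonority 1-3-5-8: well-formed.
(b) sonority 1-4-5-7: well-formed.
(c) sonority 3-4-5-7: well-formed.
(d) sonority 2-3-4-7: well-formed.
(e) sonority 8-2-4-4: ill-formed.
(f) sonority 2-4-5-6: well-formed.
(g) sonority 5-1-7-2: ill-formed.

5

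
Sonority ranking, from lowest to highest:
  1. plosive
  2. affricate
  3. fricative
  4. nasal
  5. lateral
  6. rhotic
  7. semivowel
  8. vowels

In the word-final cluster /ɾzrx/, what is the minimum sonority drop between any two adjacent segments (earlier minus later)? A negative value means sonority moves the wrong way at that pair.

/ɾ/ is a rhotic (sonority 6).
/z/ is a fricative (sonority 3).
/r/ is a rhotic (sonority 6).
/x/ is a fricative (sonority 3).
/ɾ/→/z/: change +3.
/z/→/r/: change -3.
/r/→/x/: change +3.
Minimum = -3.

-3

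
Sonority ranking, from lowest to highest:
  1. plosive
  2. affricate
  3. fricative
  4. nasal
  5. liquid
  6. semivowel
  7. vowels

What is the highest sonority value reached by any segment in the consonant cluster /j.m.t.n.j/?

/j/ — semivowel, sonority 6.
/m/ — nasal, sonority 4.
/t/ — plosive, sonority 1.
/n/ — nasal, sonority 4.
/j/ — semivowel, sonority 6.
The maximum is 6.

6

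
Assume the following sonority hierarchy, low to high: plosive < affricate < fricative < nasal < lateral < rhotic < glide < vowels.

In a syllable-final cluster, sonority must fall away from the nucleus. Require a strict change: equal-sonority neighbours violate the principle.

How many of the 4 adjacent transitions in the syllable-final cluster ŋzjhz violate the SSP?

2

/ŋ/ — nasal, sonority 4.
/z/ — fricative, sonority 3.
/j/ — glide, sonority 7.
/h/ — fricative, sonority 3.
/z/ — fricative, sonority 3.
/ŋ/→/z/: 4→3 (falls) — ok.
/z/→/j/: 3→7 (does not fall) — violation.
/j/→/h/: 7→3 (falls) — ok.
/h/→/z/: 3→3 (plateau) — violation.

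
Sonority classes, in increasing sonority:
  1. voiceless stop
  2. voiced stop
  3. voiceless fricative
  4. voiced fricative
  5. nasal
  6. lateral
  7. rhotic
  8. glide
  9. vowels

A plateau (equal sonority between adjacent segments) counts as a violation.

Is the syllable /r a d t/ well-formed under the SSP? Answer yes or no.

Onset: /r/ is a rhotic (sonority 7); then the nucleus /a/ (sonority 9).
Onset profile 7-9 — rises to the nucleus.
Coda: /d/ is a voiced stop (sonority 2), /t/ is a voiceless stop (sonority 1).
Coda profile 9-2-1 — falls from the nucleus.

yes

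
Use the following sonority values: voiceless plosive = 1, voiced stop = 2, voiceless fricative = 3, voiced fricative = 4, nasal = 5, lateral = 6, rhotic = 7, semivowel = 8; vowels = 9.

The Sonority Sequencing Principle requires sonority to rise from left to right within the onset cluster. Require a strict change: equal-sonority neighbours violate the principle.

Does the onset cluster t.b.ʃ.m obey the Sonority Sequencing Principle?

yes

/t/ — voiceless plosive, sonority 1.
/b/ — voiced stop, sonority 2.
/ʃ/ — voiceless fricative, sonority 3.
/m/ — nasal, sonority 5.
The profile 1-2-3-5 strictly rises, so the onset cluster satisfies the SSP.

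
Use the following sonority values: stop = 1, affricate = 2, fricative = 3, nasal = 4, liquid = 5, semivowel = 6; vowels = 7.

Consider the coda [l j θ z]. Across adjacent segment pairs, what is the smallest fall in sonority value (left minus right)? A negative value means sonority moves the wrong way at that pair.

/l/ — liquid, sonority 5.
/j/ — semivowel, sonority 6.
/θ/ — fricative, sonority 3.
/z/ — fricative, sonority 3.
/l/→/j/: change -1.
/j/→/θ/: change +3.
/θ/→/z/: change +0.
Minimum = -1.

-1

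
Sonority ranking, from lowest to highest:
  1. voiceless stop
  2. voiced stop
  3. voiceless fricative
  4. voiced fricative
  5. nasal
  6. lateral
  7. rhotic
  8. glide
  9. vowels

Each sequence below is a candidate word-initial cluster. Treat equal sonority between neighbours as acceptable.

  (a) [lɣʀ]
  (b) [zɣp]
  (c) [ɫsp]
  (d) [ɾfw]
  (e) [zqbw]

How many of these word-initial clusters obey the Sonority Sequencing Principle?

(a) sonority 6-4-7: ill-formed.
(b) sonority 4-4-1: ill-formed.
(c) sonority 6-3-1: ill-formed.
(d) sonority 7-3-8: ill-formed.
(e) sonority 4-1-2-8: ill-formed.

0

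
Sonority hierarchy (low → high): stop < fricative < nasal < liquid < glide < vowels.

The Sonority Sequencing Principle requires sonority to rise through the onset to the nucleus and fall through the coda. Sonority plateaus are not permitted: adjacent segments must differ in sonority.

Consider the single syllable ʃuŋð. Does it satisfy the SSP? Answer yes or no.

Onset: /ʃ/ is a fricative (sonority 2); then the nucleus /u/ (sonority 6).
Onset profile 2-6 — rises to the nucleus.
Coda: /ŋ/ is a nasal (sonority 3), /ð/ is a fricative (sonority 2).
Coda profile 6-3-2 — falls from the nucleus.

yes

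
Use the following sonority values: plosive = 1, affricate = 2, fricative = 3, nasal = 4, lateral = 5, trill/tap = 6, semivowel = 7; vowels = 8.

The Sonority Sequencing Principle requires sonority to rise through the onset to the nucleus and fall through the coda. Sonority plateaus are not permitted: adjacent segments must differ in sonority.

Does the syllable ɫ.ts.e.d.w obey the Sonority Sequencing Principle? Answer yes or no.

Onset: /ɫ/ is a lateral (sonority 5), /ts/ is an affricate (sonority 2); then the nucleus /e/ (sonority 8).
Onset profile 5-2-8 — does not strictly rise throughout.
Coda: /d/ is a plosive (sonority 1), /w/ is a semivowel (sonority 7).
Coda profile 8-1-7 — does not strictly fall throughout.

no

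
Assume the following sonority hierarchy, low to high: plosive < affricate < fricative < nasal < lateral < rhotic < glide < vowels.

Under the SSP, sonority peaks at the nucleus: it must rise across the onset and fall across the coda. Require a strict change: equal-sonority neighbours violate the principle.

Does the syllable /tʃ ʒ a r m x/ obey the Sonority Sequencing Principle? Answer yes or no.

Onset: /tʃ/ is an affricate (sonority 2), /ʒ/ is a fricative (sonority 3); then the nucleus /a/ (sonority 8).
Onset profile 2-3-8 — rises to the nucleus.
Coda: /r/ is a rhotic (sonority 6), /m/ is a nasal (sonority 4), /x/ is a fricative (sonority 3).
Coda profile 8-6-4-3 — falls from the nucleus.

yes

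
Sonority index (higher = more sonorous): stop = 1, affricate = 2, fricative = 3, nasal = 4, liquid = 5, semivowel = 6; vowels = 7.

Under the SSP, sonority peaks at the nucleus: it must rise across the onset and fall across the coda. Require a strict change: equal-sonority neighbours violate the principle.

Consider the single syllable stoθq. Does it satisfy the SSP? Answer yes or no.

Onset: /s/ is a fricative (sonority 3), /t/ is a stop (sonority 1); then the nucleus /o/ (sonority 7).
Onset profile 3-1-7 — does not strictly rise throughout.
Coda: /θ/ is a fricative (sonority 3), /q/ is a stop (sonority 1).
Coda profile 7-3-1 — falls from the nucleus.

no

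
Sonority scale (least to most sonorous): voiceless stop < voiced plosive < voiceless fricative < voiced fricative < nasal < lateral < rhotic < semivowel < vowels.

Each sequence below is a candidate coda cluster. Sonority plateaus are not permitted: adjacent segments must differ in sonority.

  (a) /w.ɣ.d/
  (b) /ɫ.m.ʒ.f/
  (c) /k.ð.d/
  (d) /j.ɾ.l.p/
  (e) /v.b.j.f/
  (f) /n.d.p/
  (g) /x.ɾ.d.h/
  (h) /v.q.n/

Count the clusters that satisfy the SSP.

(a) /w.ɣ.d/: profile 8-4-2 — obeys.
(b) /ɫ.m.ʒ.f/: profile 6-5-4-3 — obeys.
(c) /k.ð.d/: profile 1-4-2 — violates.
(d) /j.ɾ.l.p/: profile 8-7-6-1 — obeys.
(e) /v.b.j.f/: profile 4-2-8-3 — violates.
(f) /n.d.p/: profile 5-2-1 — obeys.
(g) /x.ɾ.d.h/: profile 3-7-2-3 — violates.
(h) /v.q.n/: profile 4-1-5 — violates.

4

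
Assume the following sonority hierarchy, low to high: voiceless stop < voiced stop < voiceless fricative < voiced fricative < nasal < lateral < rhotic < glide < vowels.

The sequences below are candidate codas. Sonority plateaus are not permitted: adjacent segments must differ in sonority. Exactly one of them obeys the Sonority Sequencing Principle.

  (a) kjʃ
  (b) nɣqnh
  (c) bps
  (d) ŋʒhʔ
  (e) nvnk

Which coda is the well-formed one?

(a) sonority 1-8-3: ill-formed.
(b) sonority 5-4-1-5-3: ill-formed.
(c) sonority 2-1-3: ill-formed.
(d) sonority 5-4-3-1: well-formed.
(e) sonority 5-4-5-1: ill-formed.

d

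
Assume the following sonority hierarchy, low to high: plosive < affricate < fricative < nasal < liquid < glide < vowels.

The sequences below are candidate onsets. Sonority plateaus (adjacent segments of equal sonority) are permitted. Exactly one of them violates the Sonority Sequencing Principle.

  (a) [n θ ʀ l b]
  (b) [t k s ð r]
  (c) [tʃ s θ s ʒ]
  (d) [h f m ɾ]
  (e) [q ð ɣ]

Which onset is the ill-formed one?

(a) 4-3-5-5-1 → violates
(b) 1-1-3-3-5 → obeys
(c) 2-3-3-3-3 → obeys
(d) 3-3-4-5 → obeys
(e) 1-3-3 → obeys

a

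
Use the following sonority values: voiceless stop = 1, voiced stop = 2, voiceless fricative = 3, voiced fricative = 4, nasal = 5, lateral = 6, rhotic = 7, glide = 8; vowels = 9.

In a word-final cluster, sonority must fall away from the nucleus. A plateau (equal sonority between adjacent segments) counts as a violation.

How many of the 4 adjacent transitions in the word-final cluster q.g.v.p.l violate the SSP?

3

/q/ — voiceless stop, sonority 1.
/g/ — voiced stop, sonority 2.
/v/ — voiced fricative, sonority 4.
/p/ — voiceless stop, sonority 1.
/l/ — lateral, sonority 6.
/q/→/g/: 1→2 (does not fall) — violation.
/g/→/v/: 2→4 (does not fall) — violation.
/v/→/p/: 4→1 (falls) — ok.
/p/→/l/: 1→6 (does not fall) — violation.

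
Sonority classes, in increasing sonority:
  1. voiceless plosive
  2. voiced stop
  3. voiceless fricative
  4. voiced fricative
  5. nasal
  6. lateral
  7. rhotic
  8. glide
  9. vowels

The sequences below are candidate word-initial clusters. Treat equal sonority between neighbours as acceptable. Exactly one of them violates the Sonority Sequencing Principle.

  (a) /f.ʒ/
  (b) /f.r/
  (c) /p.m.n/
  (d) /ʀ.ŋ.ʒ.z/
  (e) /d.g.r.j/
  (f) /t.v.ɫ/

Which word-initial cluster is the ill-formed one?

d

(a) 3-4 → obeys
(b) 3-7 → obeys
(c) 1-5-5 → obeys
(d) 7-5-4-4 → violates
(e) 2-2-7-8 → obeys
(f) 1-4-6 → obeys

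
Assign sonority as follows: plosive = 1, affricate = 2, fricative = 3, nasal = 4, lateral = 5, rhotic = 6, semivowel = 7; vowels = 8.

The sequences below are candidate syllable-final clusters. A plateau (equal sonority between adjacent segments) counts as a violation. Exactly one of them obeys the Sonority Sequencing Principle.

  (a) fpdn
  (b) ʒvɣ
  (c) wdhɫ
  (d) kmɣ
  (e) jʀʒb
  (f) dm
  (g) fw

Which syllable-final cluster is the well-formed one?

(a) fpdn: profile 3-1-1-4 — violates.
(b) ʒvɣ: profile 3-3-3 — violates.
(c) wdhɫ: profile 7-1-3-5 — violates.
(d) kmɣ: profile 1-4-3 — violates.
(e) jʀʒb: profile 7-6-3-1 — obeys.
(f) dm: profile 1-4 — violates.
(g) fw: profile 3-7 — violates.

e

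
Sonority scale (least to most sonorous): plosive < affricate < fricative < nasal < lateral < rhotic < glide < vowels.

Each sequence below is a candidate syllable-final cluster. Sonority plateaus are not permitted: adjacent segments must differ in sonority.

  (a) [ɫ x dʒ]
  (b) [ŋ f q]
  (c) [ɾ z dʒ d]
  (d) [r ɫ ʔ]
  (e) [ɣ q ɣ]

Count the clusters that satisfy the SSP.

4

(a) sonority 5-3-2: well-formed.
(b) sonority 4-3-1: well-formed.
(c) sonority 6-3-2-1: well-formed.
(d) sonority 6-5-1: well-formed.
(e) sonority 3-1-3: ill-formed.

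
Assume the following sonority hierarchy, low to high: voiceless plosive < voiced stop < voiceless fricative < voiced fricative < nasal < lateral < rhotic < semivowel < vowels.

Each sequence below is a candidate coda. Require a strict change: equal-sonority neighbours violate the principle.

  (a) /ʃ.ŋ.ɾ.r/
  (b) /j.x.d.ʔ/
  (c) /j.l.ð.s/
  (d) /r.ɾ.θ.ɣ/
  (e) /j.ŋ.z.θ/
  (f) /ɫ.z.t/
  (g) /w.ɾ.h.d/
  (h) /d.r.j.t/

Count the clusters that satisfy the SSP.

(a) sonority 3-5-7-7: ill-formed.
(b) sonority 8-3-2-1: well-formed.
(c) sonority 8-6-4-3: well-formed.
(d) sonority 7-7-3-4: ill-formed.
(e) sonority 8-5-4-3: well-formed.
(f) sonority 6-4-1: well-formed.
(g) sonority 8-7-3-2: well-formed.
(h) sonority 2-7-8-1: ill-formed.

5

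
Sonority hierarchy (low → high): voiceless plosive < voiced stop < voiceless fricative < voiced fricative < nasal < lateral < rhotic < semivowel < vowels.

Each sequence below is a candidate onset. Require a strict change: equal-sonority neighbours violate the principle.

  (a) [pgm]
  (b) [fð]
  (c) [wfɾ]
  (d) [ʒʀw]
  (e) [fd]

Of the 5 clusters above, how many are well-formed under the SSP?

3

(a) 1-2-5 → obeys
(b) 3-4 → obeys
(c) 8-3-7 → violates
(d) 4-7-8 → obeys
(e) 3-2 → violates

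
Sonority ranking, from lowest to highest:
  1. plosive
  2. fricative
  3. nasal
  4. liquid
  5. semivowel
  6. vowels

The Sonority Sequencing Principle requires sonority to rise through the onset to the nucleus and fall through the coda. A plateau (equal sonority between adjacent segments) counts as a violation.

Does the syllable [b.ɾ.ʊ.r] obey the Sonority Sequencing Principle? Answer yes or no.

yes

Onset: /b/ is a plosive (sonority 1), /ɾ/ is a liquid (sonority 4); then the nucleus /ʊ/ (sonority 6).
Onset profile 1-4-6 — rises to the nucleus.
Coda: /r/ is a liquid (sonority 4).
Coda profile 6-4 — falls from the nucleus.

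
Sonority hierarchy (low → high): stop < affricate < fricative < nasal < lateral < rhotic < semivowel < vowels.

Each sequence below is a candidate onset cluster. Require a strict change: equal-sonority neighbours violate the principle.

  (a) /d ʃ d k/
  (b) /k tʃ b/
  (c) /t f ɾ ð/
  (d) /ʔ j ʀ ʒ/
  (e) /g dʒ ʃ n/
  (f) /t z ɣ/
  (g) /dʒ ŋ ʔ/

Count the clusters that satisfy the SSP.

1

(a) 1-3-1-1 → violates
(b) 1-2-1 → violates
(c) 1-3-6-3 → violates
(d) 1-7-6-3 → violates
(e) 1-2-3-4 → obeys
(f) 1-3-3 → violates
(g) 2-4-1 → violates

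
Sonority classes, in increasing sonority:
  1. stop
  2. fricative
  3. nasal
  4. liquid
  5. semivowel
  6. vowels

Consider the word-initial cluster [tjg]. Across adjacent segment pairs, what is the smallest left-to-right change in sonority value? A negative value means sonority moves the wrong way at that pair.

/t/ — stop, sonority 1.
/j/ — semivowel, sonority 5.
/g/ — stop, sonority 1.
/t/→/j/: change +4.
/j/→/g/: change -4.
Minimum = -4.

-4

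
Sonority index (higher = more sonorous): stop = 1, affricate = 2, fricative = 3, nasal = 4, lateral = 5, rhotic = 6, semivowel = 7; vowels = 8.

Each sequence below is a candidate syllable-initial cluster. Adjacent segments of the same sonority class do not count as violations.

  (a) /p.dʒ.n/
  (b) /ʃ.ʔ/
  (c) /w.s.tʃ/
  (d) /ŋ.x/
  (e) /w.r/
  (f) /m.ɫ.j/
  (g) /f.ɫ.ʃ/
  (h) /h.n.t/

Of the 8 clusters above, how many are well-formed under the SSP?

(a) 1-2-4 → obeys
(b) 3-1 → violates
(c) 7-3-2 → violates
(d) 4-3 → violates
(e) 7-6 → violates
(f) 4-5-7 → obeys
(g) 3-5-3 → violates
(h) 3-4-1 → violates

2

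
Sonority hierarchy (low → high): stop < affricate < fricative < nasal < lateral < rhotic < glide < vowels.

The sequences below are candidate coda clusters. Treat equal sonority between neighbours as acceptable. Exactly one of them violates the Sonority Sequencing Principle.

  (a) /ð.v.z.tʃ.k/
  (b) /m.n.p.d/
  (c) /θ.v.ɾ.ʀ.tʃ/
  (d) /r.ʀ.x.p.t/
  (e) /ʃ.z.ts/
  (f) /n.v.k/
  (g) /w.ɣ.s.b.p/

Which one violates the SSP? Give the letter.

c

(a) sonority 3-3-3-2-1: well-formed.
(b) sonority 4-4-1-1: well-formed.
(c) sonority 3-3-6-6-2: ill-formed.
(d) sonority 6-6-3-1-1: well-formed.
(e) sonority 3-3-2: well-formed.
(f) sonority 4-3-1: well-formed.
(g) sonority 7-3-3-1-1: well-formed.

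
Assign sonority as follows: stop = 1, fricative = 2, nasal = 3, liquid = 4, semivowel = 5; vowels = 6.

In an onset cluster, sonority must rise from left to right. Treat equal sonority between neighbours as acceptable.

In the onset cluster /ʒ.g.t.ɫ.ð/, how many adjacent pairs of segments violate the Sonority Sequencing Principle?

/ʒ/ is a fricative (sonority 2).
/g/ is a stop (sonority 1).
/t/ is a stop (sonority 1).
/ɫ/ is a liquid (sonority 4).
/ð/ is a fricative (sonority 2).
/ʒ/→/g/: 2→1 (does not rise) — violation.
/g/→/t/: 1→1 (plateau, allowed) — ok.
/t/→/ɫ/: 1→4 (rises) — ok.
/ɫ/→/ð/: 4→2 (does not rise) — violation.

2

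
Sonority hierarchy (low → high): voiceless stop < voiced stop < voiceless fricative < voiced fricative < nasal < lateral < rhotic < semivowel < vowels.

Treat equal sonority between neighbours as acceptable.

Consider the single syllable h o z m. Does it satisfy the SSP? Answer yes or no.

no

Onset: /h/ is a voiceless fricative (sonority 3); then the nucleus /o/ (sonority 9).
Onset profile 3-9 — rises to the nucleus.
Coda: /z/ is a voiced fricative (sonority 4), /m/ is a nasal (sonority 5).
Coda profile 9-4-5 — does not fall throughout.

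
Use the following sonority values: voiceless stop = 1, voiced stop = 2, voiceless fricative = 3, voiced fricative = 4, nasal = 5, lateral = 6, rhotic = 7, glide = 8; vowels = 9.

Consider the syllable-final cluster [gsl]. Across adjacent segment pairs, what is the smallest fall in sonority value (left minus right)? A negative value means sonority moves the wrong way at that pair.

/g/: voiced stop = 2.
/s/: voiceless fricative = 3.
/l/: lateral = 6.
/g/→/s/: change -1.
/s/→/l/: change -3.
Minimum = -3.

-3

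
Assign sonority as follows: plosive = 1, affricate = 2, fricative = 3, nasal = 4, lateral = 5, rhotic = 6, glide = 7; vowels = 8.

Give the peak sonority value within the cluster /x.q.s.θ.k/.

3

/x/ — fricative, sonority 3.
/q/ — plosive, sonority 1.
/s/ — fricative, sonority 3.
/θ/ — fricative, sonority 3.
/k/ — plosive, sonority 1.
The maximum is 3.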